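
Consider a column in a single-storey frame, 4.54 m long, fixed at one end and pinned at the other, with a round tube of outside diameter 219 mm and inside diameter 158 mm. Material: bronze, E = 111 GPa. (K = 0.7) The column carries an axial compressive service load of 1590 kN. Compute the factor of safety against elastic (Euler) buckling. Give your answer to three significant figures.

d_o = 219 mm, d_i = 158 mm
I = π(d_o⁴ − d_i⁴)/64 = π(219⁴ − 158.0⁴)/64 = 8.232×10^7 mm⁴
I = 8.232×10^7 mm⁴ = 8.232×10^-5 m⁴
Effective length L_e = K·L = 0.7 × 4.54 = 3.178 m
P_cr = π²EI / L_e² = π² × 111×10⁹ × 8.232×10^-5 / 3.178² = 8.930×10^6 N
Factor of safety n = P_cr / P = 8929.6 / 1590 = 5.62

n ≈ 5.62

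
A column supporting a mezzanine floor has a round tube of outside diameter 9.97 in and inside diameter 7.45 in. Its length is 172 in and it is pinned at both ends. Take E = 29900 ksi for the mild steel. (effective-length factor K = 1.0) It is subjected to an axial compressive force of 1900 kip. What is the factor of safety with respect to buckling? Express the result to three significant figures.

n ≈ 1.75

d_o = 9.97 in, d_i = 7.45 in
I = π(d_o⁴ − d_i⁴)/64 = π(9.97⁴ − 7.450⁴)/64 = 333.8 in⁴
Effective length L_e = K·L = 1 × 172 = 172.0 in
P_cr = π²EI / L_e² = π² × 29900×10³ × 333.8 / 172.0² = 3.330×10^6 lb
Factor of safety n = P_cr / P = 3329.6 / 1900 = 1.75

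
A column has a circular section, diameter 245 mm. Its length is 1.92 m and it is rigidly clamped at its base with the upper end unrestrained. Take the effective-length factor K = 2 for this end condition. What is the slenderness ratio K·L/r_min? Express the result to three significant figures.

I = πd⁴/64 = π×245⁴/64 = 1.769×10^8 mm⁴
A = 4.714×10^4 mm²;  r_min = √(I/A) = √(1.769×10^8/4.714×10^4) = 61.25 mm
L_e = K·L = 2 × 1.92 m = 3.840 m = 3840.0 mm
λ = L_e / r_min = 3840.0 / 61.25 = 62.7

λ ≈ 62.7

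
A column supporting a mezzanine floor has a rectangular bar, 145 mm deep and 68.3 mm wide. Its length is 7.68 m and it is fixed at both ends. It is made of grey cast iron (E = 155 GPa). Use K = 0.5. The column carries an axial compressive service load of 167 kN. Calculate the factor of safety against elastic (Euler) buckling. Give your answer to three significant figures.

n ≈ 2.39

Buckling occurs about the weak axis: I_min = h·b³/12 with b = 68.3 mm (the shorter side).
I_min = 145×68.3³/12 = 3.850×10^6 mm⁴
I = 3.850×10^6 mm⁴ = 3.850×10^-6 m⁴
Effective length L_e = K·L = 0.5 × 7.68 = 3.840 m
P_cr = π²EI / L_e² = π² × 155×10⁹ × 3.850×10^-6 / 3.840² = 3.994×10^5 N
Factor of safety n = P_cr / P = 399.41 / 167 = 2.39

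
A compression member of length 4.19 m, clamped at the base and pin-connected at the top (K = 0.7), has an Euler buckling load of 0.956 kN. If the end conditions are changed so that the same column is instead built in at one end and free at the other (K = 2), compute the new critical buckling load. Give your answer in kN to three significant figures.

P_cr ∝ 1/K², so P_cr,new = P_cr,old × (K_old/K_new)² = 0.956 × (0.7/2)²
= 0.956 × 0.1225 = 0.117 kN

P_cr ≈ 0.117 kN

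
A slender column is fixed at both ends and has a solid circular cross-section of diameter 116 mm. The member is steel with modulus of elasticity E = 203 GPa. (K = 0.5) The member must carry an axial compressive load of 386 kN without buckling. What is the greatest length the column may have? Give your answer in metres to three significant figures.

L_max ≈ 13.6 m

I = πd⁴/64 = π×116⁴/64 = 8.888×10^6 mm⁴
I = 8.888×10^-6 m⁴
At the buckling limit P_cr = P = 3.860×10^5 N
From P_cr = π²EI/(K·L)²:  L = (1/K)·√(π²EI/P_cr) = (1/0.5)·√(π²×2.03×10^11×8.888×10^-6/3.860×10^5)
L = 13.6 m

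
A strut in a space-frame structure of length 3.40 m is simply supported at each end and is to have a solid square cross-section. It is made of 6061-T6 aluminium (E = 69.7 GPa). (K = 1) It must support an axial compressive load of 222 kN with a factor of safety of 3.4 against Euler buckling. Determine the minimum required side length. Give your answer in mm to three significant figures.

Required P_cr = n·P = 3.4 × 222 = 754.8 kN
L_e = K·L = 1 × 3.40 = 3.400 m
Required I = P_cr·L_e²/(π²E) = 7.548×10^5 × 3.400² / (π² × 6.97×10^10) = 1.268×10^-5 m⁴
I_req = 1.268×10^7 mm⁴
Solid square: I = a⁴/12  ⇒  a = (12I)^(1/4) = (12×1.268×10^7)^(1/4) = 111 mm

a ≈ 111 mm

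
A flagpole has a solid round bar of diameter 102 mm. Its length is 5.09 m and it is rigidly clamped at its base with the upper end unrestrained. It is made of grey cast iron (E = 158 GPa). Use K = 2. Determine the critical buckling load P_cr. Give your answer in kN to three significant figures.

I = πd⁴/64 = π×102⁴/64 = 5.313×10^6 mm⁴
I = 5.313×10^6 mm⁴ = 5.313×10^-6 m⁴
Effective length L_e = K·L = 2 × 5.09 = 10.18 m
P_cr = π²EI / L_e² = π² × 158×10⁹ × 5.313×10^-6 / 10.18² = 7.995×10^4 N

P_cr ≈ 80.0 kN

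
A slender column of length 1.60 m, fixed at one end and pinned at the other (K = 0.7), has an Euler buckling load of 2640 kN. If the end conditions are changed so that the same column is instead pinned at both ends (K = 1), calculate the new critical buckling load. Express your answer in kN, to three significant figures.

P_cr ∝ 1/K², so P_cr,new = P_cr,old × (K_old/K_new)² = 2640 × (0.7/1)²
= 2640 × 0.4900 = 1290 kN

P_cr ≈ 1290 kN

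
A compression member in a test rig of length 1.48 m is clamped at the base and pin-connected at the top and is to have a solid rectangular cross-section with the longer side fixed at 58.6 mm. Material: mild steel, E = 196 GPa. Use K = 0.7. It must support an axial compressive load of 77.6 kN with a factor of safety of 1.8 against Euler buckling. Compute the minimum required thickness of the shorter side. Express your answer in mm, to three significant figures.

Required P_cr = n·P = 1.8 × 77.6 = 139.7 kN
L_e = K·L = 0.7 × 1.48 = 1.036 m
Required I = P_cr·L_e²/(π²E) = 1.397×10^5 × 1.036² / (π² × 1.96×10^11) = 7.750×10^-8 m⁴
I_req = 7.750×10^4 mm⁴
Rectangle, weak axis: I_min = h·b³/12 with h = 58.6 mm fixed  ⇒  b = (12I/h)^(1/3) = 25.1 mm

b ≈ 25.1 mm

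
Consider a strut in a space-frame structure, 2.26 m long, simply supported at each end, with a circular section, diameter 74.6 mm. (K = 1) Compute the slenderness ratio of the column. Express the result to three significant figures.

For a solid circle r = d/4 = 74.6/4 = 18.65 mm
L_e = K·L = 1 × 2.26 m = 2.260 m = 2260.0 mm
λ = L_e / r_min = 2260.0 / 18.65 = 121

λ ≈ 121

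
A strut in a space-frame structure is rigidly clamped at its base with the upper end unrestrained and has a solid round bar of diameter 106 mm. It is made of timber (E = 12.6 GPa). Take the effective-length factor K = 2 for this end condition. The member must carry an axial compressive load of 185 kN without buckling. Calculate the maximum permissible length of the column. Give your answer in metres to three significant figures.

I = πd⁴/64 = π×106⁴/64 = 6.197×10^6 mm⁴
I = 6.197×10^-6 m⁴
At the buckling limit P_cr = P = 1.850×10^5 N
From P_cr = π²EI/(K·L)²:  L = (1/K)·√(π²EI/P_cr) = (1/2)·√(π²×1.26×10^10×6.197×10^-6/1.850×10^5)
L = 1.02 m

L_max ≈ 1.02 m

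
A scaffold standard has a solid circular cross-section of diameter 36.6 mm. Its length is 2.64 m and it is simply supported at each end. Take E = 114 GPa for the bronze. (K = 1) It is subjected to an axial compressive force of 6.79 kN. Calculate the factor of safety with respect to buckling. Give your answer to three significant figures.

n ≈ 2.09

I = πd⁴/64 = π×36.6⁴/64 = 8.808×10^4 mm⁴
I = 8.808×10^4 mm⁴ = 8.808×10^-8 m⁴
Effective length L_e = K·L = 1 × 2.64 = 2.640 m
P_cr = π²EI / L_e² = π² × 114×10⁹ × 8.808×10^-8 / 2.640² = 1.422×10^4 N
Factor of safety n = P_cr / P = 14.220 / 6.79 = 2.09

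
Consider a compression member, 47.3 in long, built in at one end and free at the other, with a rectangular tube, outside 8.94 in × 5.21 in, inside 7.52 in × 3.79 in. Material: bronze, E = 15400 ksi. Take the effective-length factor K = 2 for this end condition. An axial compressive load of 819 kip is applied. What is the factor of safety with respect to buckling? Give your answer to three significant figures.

Weak-axis I_min = (h_o·b_o³ − h_i·b_i³)/12 with b_o = 5.21, b_i = 3.790 in (shorter outer/inner sides).
I_min = (8.94×5.21³ − 7.520×3.790³)/12 = 71.24 in⁴
Effective length L_e = K·L = 2 × 47.3 = 94.60 in
P_cr = π²EI / L_e² = π² × 15400×10³ × 71.24 / 94.60² = 1.210×10^6 lb
Factor of safety n = P_cr / P = 1210.0 / 819 = 1.48

n ≈ 1.48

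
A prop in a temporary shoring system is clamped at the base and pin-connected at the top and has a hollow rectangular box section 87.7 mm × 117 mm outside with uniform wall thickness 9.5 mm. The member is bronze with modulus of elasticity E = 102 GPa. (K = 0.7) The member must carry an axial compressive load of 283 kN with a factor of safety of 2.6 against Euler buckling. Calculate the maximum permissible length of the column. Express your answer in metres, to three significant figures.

Inner dimensions: h_i = 117 − 2×9.5 = 98.00 mm, b_i = 87.7 − 2×9.5 = 68.70 mm
Weak-axis I_min = (h_o·b_o³ − h_i·b_i³)/12 with b_o = 87.7, b_i = 68.70 mm (shorter outer/inner sides).
I_min = (117×87.7³ − 98.00×68.70³)/12 = 3.929×10^6 mm⁴
I = 3.929×10^-6 m⁴
Required critical load P_cr = n·P = 2.6 × 283 = 735.8 kN = 7.358×10^5 N
From P_cr = π²EI/(K·L)²:  L = (1/K)·√(π²EI/P_cr) = (1/0.7)·√(π²×1.02×10^11×3.929×10^-6/7.358×10^5)
L = 3.31 m

L_max ≈ 3.31 m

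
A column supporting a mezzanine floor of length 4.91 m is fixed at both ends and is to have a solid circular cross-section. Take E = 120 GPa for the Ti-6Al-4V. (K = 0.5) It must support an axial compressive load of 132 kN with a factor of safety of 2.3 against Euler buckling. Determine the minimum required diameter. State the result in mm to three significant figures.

Required P_cr = n·P = 2.3 × 132 = 303.6 kN
L_e = K·L = 0.5 × 4.91 = 2.455 m
Required I = P_cr·L_e²/(π²E) = 3.036×10^5 × 2.455² / (π² × 1.20×10^11) = 1.545×10^-6 m⁴
I_req = 1.545×10^6 mm⁴
Solid circle: I = πd⁴/64  ⇒  d = (64I/π)^(1/4) = (64×1.545×10^6/π)^(1/4) = 74.9 mm

d ≈ 74.9 mm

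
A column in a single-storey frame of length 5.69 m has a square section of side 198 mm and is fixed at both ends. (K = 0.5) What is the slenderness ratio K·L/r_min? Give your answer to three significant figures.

I = a⁴/12 = 198⁴/12 = 1.281×10^8 mm⁴
A = 3.920×10^4 mm²;  r_min = √(I/A) = √(1.281×10^8/3.920×10^4) = 57.16 mm
L_e = K·L = 0.5 × 5.69 m = 2.845 m = 2845.0 mm
λ = L_e / r_min = 2845.0 / 57.16 = 49.8

λ ≈ 49.8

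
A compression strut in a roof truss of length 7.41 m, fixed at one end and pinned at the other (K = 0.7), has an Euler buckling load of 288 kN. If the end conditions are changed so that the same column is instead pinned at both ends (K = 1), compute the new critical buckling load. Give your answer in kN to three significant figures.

P_cr ∝ 1/K², so P_cr,new = P_cr,old × (K_old/K_new)² = 288 × (0.7/1)²
= 288 × 0.4900 = 141 kN

P_cr ≈ 141 kN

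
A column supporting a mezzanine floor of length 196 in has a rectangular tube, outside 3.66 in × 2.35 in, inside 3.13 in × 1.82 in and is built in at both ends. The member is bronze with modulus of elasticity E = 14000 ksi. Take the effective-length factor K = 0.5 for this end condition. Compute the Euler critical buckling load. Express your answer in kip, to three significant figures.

Weak-axis I_min = (h_o·b_o³ − h_i·b_i³)/12 with b_o = 2.35, b_i = 1.820 in (shorter outer/inner sides).
I_min = (3.66×2.35³ − 3.130×1.820³)/12 = 2.386 in⁴
Effective length L_e = K·L = 0.5 × 196 = 98.00 in
P_cr = π²EI / L_e² = π² × 14000×10³ × 2.386 / 98.00² = 3.432×10^4 lb

P_cr ≈ 34.3 kip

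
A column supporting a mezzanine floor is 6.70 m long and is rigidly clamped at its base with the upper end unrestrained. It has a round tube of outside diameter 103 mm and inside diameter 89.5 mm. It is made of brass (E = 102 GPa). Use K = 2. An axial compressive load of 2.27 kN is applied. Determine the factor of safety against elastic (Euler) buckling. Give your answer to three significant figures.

d_o = 103 mm, d_i = 89.5 mm
I = π(d_o⁴ − d_i⁴)/64 = π(103⁴ − 89.50⁴)/64 = 2.375×10^6 mm⁴
I = 2.375×10^6 mm⁴ = 2.375×10^-6 m⁴
Effective length L_e = K·L = 2 × 6.70 = 13.40 m
P_cr = π²EI / L_e² = π² × 102×10⁹ × 2.375×10^-6 / 13.40² = 1.332×10^4 N
Factor of safety n = P_cr / P = 13.316 / 2.27 = 5.87

n ≈ 5.87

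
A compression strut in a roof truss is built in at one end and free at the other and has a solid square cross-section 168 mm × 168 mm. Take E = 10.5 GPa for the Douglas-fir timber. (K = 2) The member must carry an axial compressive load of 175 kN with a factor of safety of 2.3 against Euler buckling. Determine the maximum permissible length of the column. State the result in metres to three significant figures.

L_max ≈ 2.07 m

I = a⁴/12 = 168⁴/12 = 6.638×10^7 mm⁴
I = 6.638×10^-5 m⁴
Required critical load P_cr = n·P = 2.3 × 175 = 402.5 kN = 4.025×10^5 N
From P_cr = π²EI/(K·L)²:  L = (1/K)·√(π²EI/P_cr) = (1/2)·√(π²×1.05×10^10×6.638×10^-5/4.025×10^5)
L = 2.07 m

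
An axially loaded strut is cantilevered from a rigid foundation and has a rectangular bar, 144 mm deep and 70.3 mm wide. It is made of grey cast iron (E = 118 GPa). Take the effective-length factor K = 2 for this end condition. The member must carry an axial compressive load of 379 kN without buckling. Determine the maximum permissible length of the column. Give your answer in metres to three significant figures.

L_max ≈ 1.79 m

Buckling occurs about the weak axis: I_min = h·b³/12 with b = 70.3 mm (the shorter side).
I_min = 144×70.3³/12 = 4.169×10^6 mm⁴
I = 4.169×10^-6 m⁴
At the buckling limit P_cr = P = 3.790×10^5 N
From P_cr = π²EI/(K·L)²:  L = (1/K)·√(π²EI/P_cr) = (1/2)·√(π²×1.18×10^11×4.169×10^-6/3.790×10^5)
L = 1.79 m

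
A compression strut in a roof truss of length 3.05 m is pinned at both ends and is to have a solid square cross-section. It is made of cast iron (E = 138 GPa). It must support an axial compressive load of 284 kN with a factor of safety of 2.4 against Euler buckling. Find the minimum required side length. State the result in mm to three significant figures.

Required P_cr = n·P = 2.4 × 284 = 681.6 kN
L_e = K·L = 1 × 3.05 = 3.050 m
Required I = P_cr·L_e²/(π²E) = 6.816×10^5 × 3.050² / (π² × 1.38×10^11) = 4.655×10^-6 m⁴
I_req = 4.655×10^6 mm⁴
Solid square: I = a⁴/12  ⇒  a = (12I)^(1/4) = (12×4.655×10^6)^(1/4) = 86.5 mm

a ≈ 86.5 mm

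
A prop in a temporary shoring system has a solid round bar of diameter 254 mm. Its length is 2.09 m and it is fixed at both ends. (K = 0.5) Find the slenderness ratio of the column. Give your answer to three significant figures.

λ ≈ 16.5

For a solid circle r = d/4 = 254/4 = 63.50 mm
L_e = K·L = 0.5 × 2.09 m = 1.045 m = 1045.0 mm
λ = L_e / r_min = 1045.0 / 63.50 = 16.5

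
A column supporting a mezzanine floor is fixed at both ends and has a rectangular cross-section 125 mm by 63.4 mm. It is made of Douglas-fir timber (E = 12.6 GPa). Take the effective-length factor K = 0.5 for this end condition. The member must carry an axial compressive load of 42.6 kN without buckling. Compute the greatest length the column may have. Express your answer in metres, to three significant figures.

Buckling occurs about the weak axis: I_min = h·b³/12 with b = 63.4 mm (the shorter side).
I_min = 125×63.4³/12 = 2.655×10^6 mm⁴
I = 2.655×10^-6 m⁴
At the buckling limit P_cr = P = 4.260×10^4 N
From P_cr = π²EI/(K·L)²:  L = (1/K)·√(π²EI/P_cr) = (1/0.5)·√(π²×1.26×10^10×2.655×10^-6/4.260×10^4)
L = 5.57 m

L_max ≈ 5.57 m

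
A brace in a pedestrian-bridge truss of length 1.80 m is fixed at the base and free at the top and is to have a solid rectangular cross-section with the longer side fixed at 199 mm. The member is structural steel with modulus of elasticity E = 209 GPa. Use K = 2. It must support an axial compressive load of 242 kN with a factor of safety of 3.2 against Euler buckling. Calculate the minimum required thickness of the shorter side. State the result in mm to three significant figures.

b ≈ 66.4 mm

Required P_cr = n·P = 3.2 × 242 = 774.4 kN
L_e = K·L = 2 × 1.80 = 3.600 m
Required I = P_cr·L_e²/(π²E) = 7.744×10^5 × 3.600² / (π² × 2.09×10^11) = 4.865×10^-6 m⁴
I_req = 4.865×10^6 mm⁴
Rectangle, weak axis: I_min = h·b³/12 with h = 199 mm fixed  ⇒  b = (12I/h)^(1/3) = 66.4 mm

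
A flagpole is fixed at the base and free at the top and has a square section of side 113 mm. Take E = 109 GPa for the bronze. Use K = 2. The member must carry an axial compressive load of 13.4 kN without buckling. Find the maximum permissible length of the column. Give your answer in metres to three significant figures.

I = a⁴/12 = 113⁴/12 = 1.359×10^7 mm⁴
I = 1.359×10^-5 m⁴
At the buckling limit P_cr = P = 1.340×10^4 N
From P_cr = π²EI/(K·L)²:  L = (1/K)·√(π²EI/P_cr) = (1/2)·√(π²×1.09×10^11×1.359×10^-5/1.340×10^4)
L = 16.5 m

L_max ≈ 16.5 m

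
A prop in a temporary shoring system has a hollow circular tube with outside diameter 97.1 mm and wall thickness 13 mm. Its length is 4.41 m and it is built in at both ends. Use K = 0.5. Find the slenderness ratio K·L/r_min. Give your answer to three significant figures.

λ ≈ 73.3

Inner diameter d_i = 97.1 − 2×13 = 71.10 mm
I = π(d_o⁴ − d_i⁴)/64 = π(97.1⁴ − 71.10⁴)/64 = 3.109×10^6 mm⁴
A = 3.435×10^3 mm²;  r_min = √(I/A) = √(3.109×10^6/3.435×10^3) = 30.09 mm
L_e = K·L = 0.5 × 4.41 m = 2.205 m = 2205.0 mm
λ = L_e / r_min = 2205.0 / 30.09 = 73.3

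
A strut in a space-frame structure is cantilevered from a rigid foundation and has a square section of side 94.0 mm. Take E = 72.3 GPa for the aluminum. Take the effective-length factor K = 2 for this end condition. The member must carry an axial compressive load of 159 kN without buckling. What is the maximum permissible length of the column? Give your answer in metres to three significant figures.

L_max ≈ 2.70 m

I = a⁴/12 = 94.0⁴/12 = 6.506×10^6 mm⁴
I = 6.506×10^-6 m⁴
At the buckling limit P_cr = P = 1.590×10^5 N
From P_cr = π²EI/(K·L)²:  L = (1/K)·√(π²EI/P_cr) = (1/2)·√(π²×7.23×10^10×6.506×10^-6/1.590×10^5)
L = 2.70 m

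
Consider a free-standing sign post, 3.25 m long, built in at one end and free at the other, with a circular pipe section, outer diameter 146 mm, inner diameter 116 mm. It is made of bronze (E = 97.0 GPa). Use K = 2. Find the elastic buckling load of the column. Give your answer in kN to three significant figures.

P_cr ≈ 304 kN

d_o = 146 mm, d_i = 116 mm
I = π(d_o⁴ − d_i⁴)/64 = π(146⁴ − 116.0⁴)/64 = 1.342×10^7 mm⁴
I = 1.342×10^7 mm⁴ = 1.342×10^-5 m⁴
Effective length L_e = K·L = 2 × 3.25 = 6.500 m
P_cr = π²EI / L_e² = π² × 97.0×10⁹ × 1.342×10^-5 / 6.500² = 3.040×10^5 N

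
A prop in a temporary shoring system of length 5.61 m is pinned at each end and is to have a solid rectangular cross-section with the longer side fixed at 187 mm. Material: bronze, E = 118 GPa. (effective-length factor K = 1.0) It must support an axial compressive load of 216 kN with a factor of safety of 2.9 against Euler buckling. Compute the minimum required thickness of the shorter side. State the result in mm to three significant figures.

b ≈ 103 mm

Required P_cr = n·P = 2.9 × 216 = 626.4 kN
L_e = K·L = 1 × 5.61 = 5.610 m
Required I = P_cr·L_e²/(π²E) = 6.264×10^5 × 5.610² / (π² × 1.18×10^11) = 1.693×10^-5 m⁴
I_req = 1.693×10^7 mm⁴
Rectangle, weak axis: I_min = h·b³/12 with h = 187 mm fixed  ⇒  b = (12I/h)^(1/3) = 103 mm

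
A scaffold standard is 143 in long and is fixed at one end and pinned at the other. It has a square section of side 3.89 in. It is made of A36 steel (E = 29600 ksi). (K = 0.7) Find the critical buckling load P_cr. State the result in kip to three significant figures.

I = a⁴/12 = 3.89⁴/12 = 19.08 in⁴
Effective length L_e = K·L = 0.7 × 143 = 100.1 in
P_cr = π²EI / L_e² = π² × 29600×10³ × 19.08 / 100.1² = 5.563×10^5 lb

P_cr ≈ 556 kip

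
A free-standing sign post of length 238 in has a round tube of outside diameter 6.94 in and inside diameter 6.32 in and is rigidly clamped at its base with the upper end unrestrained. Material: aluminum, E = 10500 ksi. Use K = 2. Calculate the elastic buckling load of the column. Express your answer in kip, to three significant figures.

d_o = 6.94 in, d_i = 6.32 in
I = π(d_o⁴ − d_i⁴)/64 = π(6.94⁴ − 6.320⁴)/64 = 35.56 in⁴
Effective length L_e = K·L = 2 × 238 = 476.0 in
P_cr = π²EI / L_e² = π² × 10500×10³ × 35.56 / 476.0² = 1.626×10^4 lb

P_cr ≈ 16.3 kip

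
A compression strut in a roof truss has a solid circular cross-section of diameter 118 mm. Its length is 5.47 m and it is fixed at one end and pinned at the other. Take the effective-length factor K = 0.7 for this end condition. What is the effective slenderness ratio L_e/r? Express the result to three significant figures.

λ ≈ 130

For a solid circle r = d/4 = 118/4 = 29.50 mm
L_e = K·L = 0.7 × 5.47 m = 3.829 m = 3829.0 mm
λ = L_e / r_min = 3829.0 / 29.50 = 130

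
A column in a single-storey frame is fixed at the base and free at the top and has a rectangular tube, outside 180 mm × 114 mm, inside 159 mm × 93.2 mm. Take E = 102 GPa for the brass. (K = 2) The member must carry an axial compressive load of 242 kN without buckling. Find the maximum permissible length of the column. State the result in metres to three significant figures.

Weak-axis I_min = (h_o·b_o³ − h_i·b_i³)/12 with b_o = 114, b_i = 93.20 mm (shorter outer/inner sides).
I_min = (180×114³ − 159.0×93.20³)/12 = 1.150×10^7 mm⁴
I = 1.150×10^-5 m⁴
At the buckling limit P_cr = P = 2.420×10^5 N
From P_cr = π²EI/(K·L)²:  L = (1/K)·√(π²EI/P_cr) = (1/2)·√(π²×1.02×10^11×1.150×10^-5/2.420×10^5)
L = 3.46 m

L_max ≈ 3.46 m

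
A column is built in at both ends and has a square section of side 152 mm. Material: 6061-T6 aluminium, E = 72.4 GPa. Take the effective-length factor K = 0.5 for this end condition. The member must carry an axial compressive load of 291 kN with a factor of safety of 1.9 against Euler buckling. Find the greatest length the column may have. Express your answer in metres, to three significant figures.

I = a⁴/12 = 152⁴/12 = 4.448×10^7 mm⁴
I = 4.448×10^-5 m⁴
Required critical load P_cr = n·P = 1.9 × 291 = 552.9 kN = 5.529×10^5 N
From P_cr = π²EI/(K·L)²:  L = (1/K)·√(π²EI/P_cr) = (1/0.5)·√(π²×7.24×10^10×4.448×10^-5/5.529×10^5)
L = 15.2 m

L_max ≈ 15.2 m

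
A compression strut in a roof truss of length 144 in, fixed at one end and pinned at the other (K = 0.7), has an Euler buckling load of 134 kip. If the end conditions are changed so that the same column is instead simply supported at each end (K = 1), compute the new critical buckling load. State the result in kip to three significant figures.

P_cr ∝ 1/K², so P_cr,new = P_cr,old × (K_old/K_new)² = 134 × (0.7/1)²
= 134 × 0.4900 = 65.7 kip

P_cr ≈ 65.7 kip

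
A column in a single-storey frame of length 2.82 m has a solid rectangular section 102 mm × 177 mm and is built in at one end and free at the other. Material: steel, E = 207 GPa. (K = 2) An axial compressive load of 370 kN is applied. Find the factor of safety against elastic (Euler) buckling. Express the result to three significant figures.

n ≈ 2.72

Buckling occurs about the weak axis: I_min = h·b³/12 with b = 102 mm (the shorter side).
I_min = 177×102³/12 = 1.565×10^7 mm⁴
I = 1.565×10^7 mm⁴ = 1.565×10^-5 m⁴
Effective length L_e = K·L = 2 × 2.82 = 5.640 m
P_cr = π²EI / L_e² = π² × 207×10⁹ × 1.565×10^-5 / 5.640² = 1.005×10^6 N
Factor of safety n = P_cr / P = 1005.3 / 370 = 2.72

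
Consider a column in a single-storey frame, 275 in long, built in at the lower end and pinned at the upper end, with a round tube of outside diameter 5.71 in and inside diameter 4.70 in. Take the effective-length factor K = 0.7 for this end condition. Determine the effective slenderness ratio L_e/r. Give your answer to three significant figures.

d_o = 5.71 in, d_i = 4.70 in
I = π(d_o⁴ − d_i⁴)/64 = π(5.71⁴ − 4.700⁴)/64 = 28.23 in⁴
A = 8.258 in²;  r_min = √(I/A) = √(28.23/8.258) = 1.849 in
L_e = K·L = 0.7 × 275 = 192.5 in
λ = L_e / r_min = 192.50 / 1.849 = 104

λ ≈ 104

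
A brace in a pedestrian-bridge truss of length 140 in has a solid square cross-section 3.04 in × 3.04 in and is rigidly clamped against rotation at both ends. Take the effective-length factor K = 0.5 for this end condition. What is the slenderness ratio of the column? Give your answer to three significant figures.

For a square r = a/√12 = 3.04/√12 = 0.8776 in
L_e = K·L = 0.5 × 140 = 70.00 in
λ = L_e / r_min = 70.000 / 0.8776 = 79.8

λ ≈ 79.8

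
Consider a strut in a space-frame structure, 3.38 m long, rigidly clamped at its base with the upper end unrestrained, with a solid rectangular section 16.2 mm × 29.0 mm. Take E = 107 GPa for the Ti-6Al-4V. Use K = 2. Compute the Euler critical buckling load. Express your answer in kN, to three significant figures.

P_cr ≈ 0.237 kN

Buckling occurs about the weak axis: I_min = h·b³/12 with b = 16.2 mm (the shorter side).
I_min = 29.0×16.2³/12 = 1.027×10^4 mm⁴
I = 1.027×10^4 mm⁴ = 1.027×10^-8 m⁴
Effective length L_e = K·L = 2 × 3.38 = 6.760 m
P_cr = π²EI / L_e² = π² × 107×10⁹ × 1.027×10^-8 / 6.760² = 237.4 N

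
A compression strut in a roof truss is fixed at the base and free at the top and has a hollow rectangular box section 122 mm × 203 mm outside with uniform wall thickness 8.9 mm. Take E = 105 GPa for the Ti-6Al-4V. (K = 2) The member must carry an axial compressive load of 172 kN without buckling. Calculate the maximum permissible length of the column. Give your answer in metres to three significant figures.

L_max ≈ 4.47 m

Inner dimensions: h_i = 203 − 2×8.9 = 185.2 mm, b_i = 122 − 2×8.9 = 104.2 mm
Weak-axis I_min = (h_o·b_o³ − h_i·b_i³)/12 with b_o = 122, b_i = 104.2 mm (shorter outer/inner sides).
I_min = (203×122³ − 185.2×104.2³)/12 = 1.326×10^7 mm⁴
I = 1.326×10^-5 m⁴
At the buckling limit P_cr = P = 1.720×10^5 N
From P_cr = π²EI/(K·L)²:  L = (1/K)·√(π²EI/P_cr) = (1/2)·√(π²×1.05×10^11×1.326×10^-5/1.720×10^5)
L = 4.47 m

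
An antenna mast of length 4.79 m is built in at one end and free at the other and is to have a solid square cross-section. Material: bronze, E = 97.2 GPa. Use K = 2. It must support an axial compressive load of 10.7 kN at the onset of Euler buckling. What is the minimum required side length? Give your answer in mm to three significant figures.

a ≈ 59.2 mm

L_e = K·L = 2 × 4.79 = 9.580 m
Required I = P_cr·L_e²/(π²E) = 1.070×10^4 × 9.580² / (π² × 9.72×10^10) = 1.024×10^-6 m⁴
I_req = 1.024×10^6 mm⁴
Solid square: I = a⁴/12  ⇒  a = (12I)^(1/4) = (12×1.024×10^6)^(1/4) = 59.2 mm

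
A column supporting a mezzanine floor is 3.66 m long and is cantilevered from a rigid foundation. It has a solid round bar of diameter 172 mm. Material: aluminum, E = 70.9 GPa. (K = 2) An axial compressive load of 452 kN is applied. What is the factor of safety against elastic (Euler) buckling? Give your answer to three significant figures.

I = πd⁴/64 = π×172⁴/64 = 4.296×10^7 mm⁴
I = 4.296×10^7 mm⁴ = 4.296×10^-5 m⁴
Effective length L_e = K·L = 2 × 3.66 = 7.320 m
P_cr = π²EI / L_e² = π² × 70.9×10⁹ × 4.296×10^-5 / 7.320² = 5.611×10^5 N
Factor of safety n = P_cr / P = 561.06 / 452 = 1.24

n ≈ 1.24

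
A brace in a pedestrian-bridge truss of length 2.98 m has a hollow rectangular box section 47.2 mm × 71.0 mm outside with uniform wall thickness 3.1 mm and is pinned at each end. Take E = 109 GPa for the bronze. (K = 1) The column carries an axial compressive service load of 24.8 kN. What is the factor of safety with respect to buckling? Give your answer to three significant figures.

Inner dimensions: h_i = 71.0 − 2×3.1 = 64.80 mm, b_i = 47.2 − 2×3.1 = 41.00 mm
Weak-axis I_min = (h_o·b_o³ − h_i·b_i³)/12 with b_o = 47.2, b_i = 41.00 mm (shorter outer/inner sides).
I_min = (71.0×47.2³ − 64.80×41.00³)/12 = 2.500×10^5 mm⁴
I = 2.500×10^5 mm⁴ = 2.500×10^-7 m⁴
Effective length L_e = K·L = 1 × 2.98 = 2.980 m
P_cr = π²EI / L_e² = π² × 109×10⁹ × 2.500×10^-7 / 2.980² = 3.028×10^4 N
Factor of safety n = P_cr / P = 30.284 / 24.8 = 1.22

n ≈ 1.22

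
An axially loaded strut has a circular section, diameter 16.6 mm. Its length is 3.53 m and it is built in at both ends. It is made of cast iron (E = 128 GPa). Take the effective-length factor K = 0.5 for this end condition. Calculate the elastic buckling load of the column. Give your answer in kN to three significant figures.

I = πd⁴/64 = π×16.6⁴/64 = 3.727×10^3 mm⁴
I = 3.727×10^3 mm⁴ = 3.727×10^-9 m⁴
Effective length L_e = K·L = 0.5 × 3.53 = 1.765 m
P_cr = π²EI / L_e² = π² × 128×10⁹ × 3.727×10^-9 / 1.765² = 1.512×10^3 N

P_cr ≈ 1.51 kN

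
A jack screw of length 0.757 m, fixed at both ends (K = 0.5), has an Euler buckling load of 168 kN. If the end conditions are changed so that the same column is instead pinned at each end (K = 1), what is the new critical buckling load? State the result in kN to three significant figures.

P_cr ≈ 42.0 kN

P_cr ∝ 1/K², so P_cr,new = P_cr,old × (K_old/K_new)² = 168 × (0.5/1)²
= 168 × 0.2500 = 42.0 kN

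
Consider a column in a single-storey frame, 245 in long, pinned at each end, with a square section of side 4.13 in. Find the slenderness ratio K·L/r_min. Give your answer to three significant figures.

For a square r = a/√12 = 4.13/√12 = 1.192 in
L_e = K·L = 1 × 245 = 245.0 in
λ = L_e / r_min = 245.00 / 1.192 = 205

λ ≈ 205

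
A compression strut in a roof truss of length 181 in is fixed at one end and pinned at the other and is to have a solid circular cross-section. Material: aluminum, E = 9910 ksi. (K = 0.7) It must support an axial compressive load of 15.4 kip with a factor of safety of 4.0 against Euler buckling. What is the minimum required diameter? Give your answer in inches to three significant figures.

d ≈ 3.79 in

Required P_cr = n·P = 4.0 × 15.4 = 61.60 kip
L_e = K·L = 0.7 × 181 = 126.7 in
Required I = P_cr·L_e²/(π²E) = 6.160×10^4 × 126.7² / (π² × 9.91×10^6) = 10.11 in⁴
Solid circle: I = πd⁴/64  ⇒  d = (64I/π)^(1/4) = (64×10.11/π)^(1/4) = 3.79 in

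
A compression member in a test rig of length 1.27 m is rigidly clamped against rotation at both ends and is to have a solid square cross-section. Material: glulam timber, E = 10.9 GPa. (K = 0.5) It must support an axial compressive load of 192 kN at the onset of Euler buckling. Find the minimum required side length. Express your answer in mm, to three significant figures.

a ≈ 54.2 mm

L_e = K·L = 0.5 × 1.27 = 0.6350 m
Required I = P_cr·L_e²/(π²E) = 1.920×10^5 × 0.6350² / (π² × 1.09×10^10) = 7.197×10^-7 m⁴
I_req = 7.197×10^5 mm⁴
Solid square: I = a⁴/12  ⇒  a = (12I)^(1/4) = (12×7.197×10^5)^(1/4) = 54.2 mm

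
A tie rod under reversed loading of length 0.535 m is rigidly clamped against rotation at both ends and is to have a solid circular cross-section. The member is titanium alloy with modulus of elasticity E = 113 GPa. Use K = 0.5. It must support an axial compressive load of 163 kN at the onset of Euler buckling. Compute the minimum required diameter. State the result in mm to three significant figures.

d ≈ 21.5 mm

L_e = K·L = 0.5 × 0.535 = 0.2675 m
Required I = P_cr·L_e²/(π²E) = 1.630×10^5 × 0.2675² / (π² × 1.13×10^11) = 1.046×10^-8 m⁴
I_req = 1.046×10^4 mm⁴
Solid circle: I = πd⁴/64  ⇒  d = (64I/π)^(1/4) = (64×1.046×10^4/π)^(1/4) = 21.5 mm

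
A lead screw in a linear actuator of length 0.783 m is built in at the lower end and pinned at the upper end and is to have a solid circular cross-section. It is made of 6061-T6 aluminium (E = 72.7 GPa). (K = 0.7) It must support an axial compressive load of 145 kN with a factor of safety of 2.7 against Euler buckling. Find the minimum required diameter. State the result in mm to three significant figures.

d ≈ 42.7 mm

Required P_cr = n·P = 2.7 × 145 = 391.5 kN
L_e = K·L = 0.7 × 0.783 = 0.5481 m
Required I = P_cr·L_e²/(π²E) = 3.915×10^5 × 0.5481² / (π² × 7.27×10^10) = 1.639×10^-7 m⁴
I_req = 1.639×10^5 mm⁴
Solid circle: I = πd⁴/64  ⇒  d = (64I/π)^(1/4) = (64×1.639×10^5/π)^(1/4) = 42.7 mm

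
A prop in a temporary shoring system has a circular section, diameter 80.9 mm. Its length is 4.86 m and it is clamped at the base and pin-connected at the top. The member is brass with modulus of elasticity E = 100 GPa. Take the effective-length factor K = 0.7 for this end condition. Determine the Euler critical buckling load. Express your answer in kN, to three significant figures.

P_cr ≈ 179 kN

I = πd⁴/64 = π×80.9⁴/64 = 2.103×10^6 mm⁴
I = 2.103×10^6 mm⁴ = 2.103×10^-6 m⁴
Effective length L_e = K·L = 0.7 × 4.86 = 3.402 m
P_cr = π²EI / L_e² = π² × 100×10⁹ × 2.103×10^-6 / 3.402² = 1.793×10^5 N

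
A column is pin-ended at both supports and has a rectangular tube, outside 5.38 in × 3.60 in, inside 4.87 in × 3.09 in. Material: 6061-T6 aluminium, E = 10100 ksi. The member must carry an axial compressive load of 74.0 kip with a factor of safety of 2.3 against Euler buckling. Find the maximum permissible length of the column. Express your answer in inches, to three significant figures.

L_max ≈ 72.4 in

Weak-axis I_min = (h_o·b_o³ − h_i·b_i³)/12 with b_o = 3.60, b_i = 3.090 in (shorter outer/inner sides).
I_min = (5.38×3.60³ − 4.870×3.090³)/12 = 8.944 in⁴
Required critical load P_cr = n·P = 2.3 × 74.0 = 170.2 kip = 1.702×10^5 lb
From P_cr = π²EI/(K·L)²:  L = (1/K)·√(π²EI/P_cr) = (1/1)·√(π²×1.01×10^7×8.944/1.702×10^5)
L = 72.4 in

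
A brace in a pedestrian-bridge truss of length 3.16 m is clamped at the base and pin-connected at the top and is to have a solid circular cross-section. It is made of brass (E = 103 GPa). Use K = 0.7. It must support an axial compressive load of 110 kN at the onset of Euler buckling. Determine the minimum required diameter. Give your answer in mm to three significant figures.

d ≈ 57.3 mm

L_e = K·L = 0.7 × 3.16 = 2.212 m
Required I = P_cr·L_e²/(π²E) = 1.100×10^5 × 2.212² / (π² × 1.03×10^11) = 5.295×10^-7 m⁴
I_req = 5.295×10^5 mm⁴
Solid circle: I = πd⁴/64  ⇒  d = (64I/π)^(1/4) = (64×5.295×10^5/π)^(1/4) = 57.3 mm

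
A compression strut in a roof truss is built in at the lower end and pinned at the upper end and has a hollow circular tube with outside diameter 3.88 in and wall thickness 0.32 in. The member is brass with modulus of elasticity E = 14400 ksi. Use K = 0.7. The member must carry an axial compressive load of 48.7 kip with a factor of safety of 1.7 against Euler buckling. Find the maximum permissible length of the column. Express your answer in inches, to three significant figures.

Inner diameter d_i = 3.88 − 2×0.32 = 3.240 in
I = π(d_o⁴ − d_i⁴)/64 = π(3.88⁴ − 3.240⁴)/64 = 5.716 in⁴
Required critical load P_cr = n·P = 1.7 × 48.7 = 82.79 kip = 8.279×10^4 lb
From P_cr = π²EI/(K·L)²:  L = (1/K)·√(π²EI/P_cr) = (1/0.7)·√(π²×1.44×10^7×5.716/8.279×10^4)
L = 142 in

L_max ≈ 142 in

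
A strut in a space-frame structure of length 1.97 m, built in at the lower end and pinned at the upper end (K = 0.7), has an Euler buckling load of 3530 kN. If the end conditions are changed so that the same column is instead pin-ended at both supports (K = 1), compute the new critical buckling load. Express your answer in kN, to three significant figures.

P_cr ∝ 1/K², so P_cr,new = P_cr,old × (K_old/K_new)² = 3530 × (0.7/1)²
= 3530 × 0.4900 = 1730 kN

P_cr ≈ 1730 kN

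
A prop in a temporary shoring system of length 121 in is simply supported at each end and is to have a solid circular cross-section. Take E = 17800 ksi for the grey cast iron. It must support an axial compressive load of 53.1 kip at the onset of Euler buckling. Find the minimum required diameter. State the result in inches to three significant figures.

L_e = K·L = 1 × 121 = 121.0 in
Required I = P_cr·L_e²/(π²E) = 5.310×10^4 × 121.0² / (π² × 1.78×10^7) = 4.425 in⁴
Solid circle: I = πd⁴/64  ⇒  d = (64I/π)^(1/4) = (64×4.425/π)^(1/4) = 3.08 in

d ≈ 3.08 in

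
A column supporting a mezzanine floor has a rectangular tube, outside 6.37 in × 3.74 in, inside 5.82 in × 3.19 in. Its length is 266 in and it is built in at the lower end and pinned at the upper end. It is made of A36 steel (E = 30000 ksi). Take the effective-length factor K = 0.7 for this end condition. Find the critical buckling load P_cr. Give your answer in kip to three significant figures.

Weak-axis I_min = (h_o·b_o³ − h_i·b_i³)/12 with b_o = 3.74, b_i = 3.190 in (shorter outer/inner sides).
I_min = (6.37×3.74³ − 5.820×3.190³)/12 = 12.03 in⁴
Effective length L_e = K·L = 0.7 × 266 = 186.2 in
P_cr = π²EI / L_e² = π² × 30000×10³ × 12.03 / 186.2² = 1.027×10^5 lb

P_cr ≈ 103 kip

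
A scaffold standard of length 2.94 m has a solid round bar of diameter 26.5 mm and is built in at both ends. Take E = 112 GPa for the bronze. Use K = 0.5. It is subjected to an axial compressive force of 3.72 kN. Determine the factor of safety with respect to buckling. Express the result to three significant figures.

n ≈ 3.33

I = πd⁴/64 = π×26.5⁴/64 = 2.421×10^4 mm⁴
I = 2.421×10^4 mm⁴ = 2.421×10^-8 m⁴
Effective length L_e = K·L = 0.5 × 2.94 = 1.470 m
P_cr = π²EI / L_e² = π² × 112×10⁹ × 2.421×10^-8 / 1.470² = 1.238×10^4 N
Factor of safety n = P_cr / P = 12.383 / 3.72 = 3.33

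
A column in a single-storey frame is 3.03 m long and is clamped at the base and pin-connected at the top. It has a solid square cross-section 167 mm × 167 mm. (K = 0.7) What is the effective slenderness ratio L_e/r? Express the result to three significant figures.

For a square r = a/√12 = 167/√12 = 48.21 mm
L_e = K·L = 0.7 × 3.03 m = 2.121 m = 2121.0 mm
λ = L_e / r_min = 2121.0 / 48.21 = 44.0

λ ≈ 44.0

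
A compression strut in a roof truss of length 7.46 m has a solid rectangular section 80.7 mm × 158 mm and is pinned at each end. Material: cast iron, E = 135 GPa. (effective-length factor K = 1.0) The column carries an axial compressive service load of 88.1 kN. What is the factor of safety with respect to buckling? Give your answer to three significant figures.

n ≈ 1.88

Buckling occurs about the weak axis: I_min = h·b³/12 with b = 80.7 mm (the shorter side).
I_min = 158×80.7³/12 = 6.920×10^6 mm⁴
I = 6.920×10^6 mm⁴ = 6.920×10^-6 m⁴
Effective length L_e = K·L = 1 × 7.46 = 7.460 m
P_cr = π²EI / L_e² = π² × 135×10⁹ × 6.920×10^-6 / 7.460² = 1.657×10^5 N
Factor of safety n = P_cr / P = 165.67 / 88.1 = 1.88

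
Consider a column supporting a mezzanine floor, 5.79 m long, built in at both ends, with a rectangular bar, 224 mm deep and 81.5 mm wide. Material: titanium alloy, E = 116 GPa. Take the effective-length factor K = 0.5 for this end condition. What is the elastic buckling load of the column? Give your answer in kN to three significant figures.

Buckling occurs about the weak axis: I_min = h·b³/12 with b = 81.5 mm (the shorter side).
I_min = 224×81.5³/12 = 1.011×10^7 mm⁴
I = 1.011×10^7 mm⁴ = 1.011×10^-5 m⁴
Effective length L_e = K·L = 0.5 × 5.79 = 2.895 m
P_cr = π²EI / L_e² = π² × 116×10⁹ × 1.011×10^-5 / 2.895² = 1.380×10^6 N

P_cr ≈ 1380 kN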